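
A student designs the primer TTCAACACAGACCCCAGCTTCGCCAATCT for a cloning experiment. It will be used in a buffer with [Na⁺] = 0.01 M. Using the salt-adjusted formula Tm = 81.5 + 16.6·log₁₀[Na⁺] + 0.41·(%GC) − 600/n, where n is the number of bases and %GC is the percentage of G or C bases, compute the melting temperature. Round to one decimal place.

Length n = 29. Base counts: C=12, A=8, G=3, T=6
G+C = 15, so %GC = 15/29 × 100 = 51.724%
Salt term: 16.6 × (-2) = -33.2
GC term: 0.41 × 51.724 = 21.207; length term: −600/29 = −20.69
Tm = 81.5 + (-33.2) + 21.207 − 20.69 = 48.817 → 48.8°C

48.8°C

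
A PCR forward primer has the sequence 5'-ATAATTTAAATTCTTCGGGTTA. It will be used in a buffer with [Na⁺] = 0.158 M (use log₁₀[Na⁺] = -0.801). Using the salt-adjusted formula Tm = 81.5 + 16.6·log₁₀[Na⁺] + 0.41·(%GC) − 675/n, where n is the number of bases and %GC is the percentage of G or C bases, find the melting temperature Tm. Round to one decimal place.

Length n = 22. Base counts: T=10, A=7, G=3, C=2
G+C = 5, so %GC = 5/22 × 100 = 22.727%
Salt term: 16.6 × (-0.801) = -13.297
GC term: 0.41 × 22.727 = 9.318; length term: −675/22 = −30.682
Tm = 81.5 + (-13.297) + 9.318 − 30.682 = 46.839 → 46.8°C

46.8°C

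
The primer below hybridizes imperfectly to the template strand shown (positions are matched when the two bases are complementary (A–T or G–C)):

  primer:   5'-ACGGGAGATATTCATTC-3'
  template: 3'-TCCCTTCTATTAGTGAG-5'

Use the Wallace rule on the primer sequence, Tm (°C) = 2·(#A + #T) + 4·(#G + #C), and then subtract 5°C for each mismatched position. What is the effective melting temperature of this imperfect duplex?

Primer base counts: A=5, T=5, G=4, C=3 → A+T=10, G+C=7
Perfect-match Tm = 2(10) + 4(7) = 20 + 28 = 48°C
Mismatches (positions where the bases are not complementary): 4 (at positions 2, 5, 11, 15)
Effective Tm = 48 − 4×5 = 48 − 20 = 28°C

28°C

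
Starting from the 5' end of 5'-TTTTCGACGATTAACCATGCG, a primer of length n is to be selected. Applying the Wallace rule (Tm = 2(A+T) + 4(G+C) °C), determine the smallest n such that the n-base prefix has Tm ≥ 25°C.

First 8 bases: TTTTCGAC → Tm = 22°C (< 25°C)
First 9 bases: TTTTCGACG → Tm = 26°C (≥ 25°C)
Each additional base adds 2°C (A/T) or 4°C (G/C), so Tm is non-decreasing in n; n = 9 is the first length to reach 25°C.

n = 9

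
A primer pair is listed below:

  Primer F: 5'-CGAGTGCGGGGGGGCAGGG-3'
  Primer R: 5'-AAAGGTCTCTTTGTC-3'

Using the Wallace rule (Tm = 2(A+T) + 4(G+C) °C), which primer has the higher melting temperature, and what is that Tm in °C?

Primer F, 70°C

Primer F: A+T=3, G+C=16 → Tm = 2(3)+4(16) = 70°C
Primer R: A+T=9, G+C=6 → Tm = 2(9)+4(6) = 42°C
70°C vs 42°C → primer F is higher.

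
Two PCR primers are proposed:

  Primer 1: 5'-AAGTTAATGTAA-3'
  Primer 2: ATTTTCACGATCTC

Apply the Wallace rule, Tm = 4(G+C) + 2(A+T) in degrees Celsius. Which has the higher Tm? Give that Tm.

Primer 2, 38°C

Primer 1: A+T=10, G+C=2 → Tm = 2(10)+4(2) = 28°C
Primer 2: A+T=9, G+C=5 → Tm = 2(9)+4(5) = 38°C
28°C vs 38°C → primer 2 is higher.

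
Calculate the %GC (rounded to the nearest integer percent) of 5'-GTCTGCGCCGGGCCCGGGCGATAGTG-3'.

77%

Base counts: T=4, C=8, G=12, A=2
G+C = 12 + 8 = 20 out of 26 bases
%GC = 20/26 × 100 = 76.92% ≈ 77%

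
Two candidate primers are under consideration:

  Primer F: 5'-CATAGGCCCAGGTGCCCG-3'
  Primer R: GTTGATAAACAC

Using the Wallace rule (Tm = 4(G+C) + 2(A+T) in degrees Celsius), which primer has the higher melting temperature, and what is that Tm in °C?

Primer F: A+T=5, G+C=13 → Tm = 2(5)+4(13) = 62°C
Primer R: A+T=8, G+C=4 → Tm = 2(8)+4(4) = 32°C
62°C vs 32°C → primer F is higher.

Primer F, 62°C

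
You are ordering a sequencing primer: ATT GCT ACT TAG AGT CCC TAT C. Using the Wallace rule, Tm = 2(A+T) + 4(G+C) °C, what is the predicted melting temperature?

Scanning the sequence gives G=3, A=5, T=8, C=6.
A+T = 13, G+C = 9
Tm = 4·9 + 2·13 = 36 + 26 = 62°C

62°C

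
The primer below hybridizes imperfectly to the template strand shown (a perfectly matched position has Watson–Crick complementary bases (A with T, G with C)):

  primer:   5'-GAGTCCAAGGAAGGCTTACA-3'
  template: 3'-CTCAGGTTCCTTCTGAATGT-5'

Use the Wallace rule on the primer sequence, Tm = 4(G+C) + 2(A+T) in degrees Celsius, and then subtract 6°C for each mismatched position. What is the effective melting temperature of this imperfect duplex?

54°C

Primer base counts: A=7, T=3, G=6, C=4 → A+T=10, G+C=10
Perfect-match Tm = 2(10) + 4(10) = 20 + 40 = 60°C
Mismatches (positions where the bases are not complementary): 1 (at position 14)
Effective Tm = 60 − 1×6 = 60 − 6 = 54°C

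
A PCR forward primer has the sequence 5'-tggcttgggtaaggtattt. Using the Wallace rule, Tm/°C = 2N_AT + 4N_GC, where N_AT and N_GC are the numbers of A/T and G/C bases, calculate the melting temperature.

Base counts: T=8, G=7, C=1, A=3
A+T = 11, G+C = 8
Tm = 2×11 + 4×8 = 54°C

54°C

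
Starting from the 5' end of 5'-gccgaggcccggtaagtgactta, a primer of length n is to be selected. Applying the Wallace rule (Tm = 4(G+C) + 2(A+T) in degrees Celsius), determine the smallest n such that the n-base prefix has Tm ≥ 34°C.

First 8 bases: GCCGAGGC → Tm = 30°C (< 34°C)
First 9 bases: GCCGAGGCC → Tm = 34°C (≥ 34°C)
Each additional base adds 2°C (A/T) or 4°C (G/C), so Tm is non-decreasing in n; n = 9 is the first length to reach 34°C.

n = 9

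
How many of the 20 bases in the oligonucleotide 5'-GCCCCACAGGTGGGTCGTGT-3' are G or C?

Base counts: C=6, T=4, G=8, A=2
Total G or C: 8 + 6 = 14

14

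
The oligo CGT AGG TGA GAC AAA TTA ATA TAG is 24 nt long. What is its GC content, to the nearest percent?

Scanning the sequence gives G=6, C=2, A=10, T=6.
G+C = 6 + 2 = 8 out of 24 bases
%GC = 8/24 × 100 = 33.33% ≈ 33%

33%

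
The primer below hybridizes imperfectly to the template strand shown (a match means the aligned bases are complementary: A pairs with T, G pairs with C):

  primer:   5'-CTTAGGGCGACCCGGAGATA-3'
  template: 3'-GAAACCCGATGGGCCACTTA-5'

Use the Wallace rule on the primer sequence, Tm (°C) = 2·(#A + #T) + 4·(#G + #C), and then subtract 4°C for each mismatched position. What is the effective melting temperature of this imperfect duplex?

44°C

Primer base counts: A=5, T=3, G=7, C=5 → A+T=8, G+C=12
Perfect-match Tm = 2(8) + 4(12) = 16 + 48 = 64°C
Mismatches (positions where the bases are not complementary): 5 (at positions 4, 9, 16, 19, 20)
Effective Tm = 64 − 5×4 = 64 − 20 = 44°C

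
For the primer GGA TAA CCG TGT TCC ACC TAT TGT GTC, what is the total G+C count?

Scanning the sequence gives T=9, C=7, A=5, G=6.
G+C = 6 + 7 = 13

13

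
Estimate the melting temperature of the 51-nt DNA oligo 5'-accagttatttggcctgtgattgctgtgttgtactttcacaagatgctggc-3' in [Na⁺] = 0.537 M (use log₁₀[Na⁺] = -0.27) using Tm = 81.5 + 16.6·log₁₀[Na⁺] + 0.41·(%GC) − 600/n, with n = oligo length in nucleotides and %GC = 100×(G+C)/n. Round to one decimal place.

Length n = 51. Counting bases: A=9, T=19, G=13, C=10
G+C = 23, so %GC = 23/51 × 100 = 45.098%
Salt term: 16.6 × (-0.27) = -4.482
GC term: 0.41 × 45.098 = 18.49; length term: −600/51 = −11.765
Tm = 81.5 + (-4.482) + 18.49 − 11.765 = 83.743 → 83.7°C

83.7°C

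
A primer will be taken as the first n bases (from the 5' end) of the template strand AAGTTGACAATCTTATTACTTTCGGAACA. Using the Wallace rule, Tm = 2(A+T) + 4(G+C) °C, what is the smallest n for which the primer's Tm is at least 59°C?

First 23 bases: AAGTTGACAATCTTATTACTTTC → Tm = 58°C (< 59°C)
First 24 bases: AAGTTGACAATCTTATTACTTTCG → Tm = 62°C (≥ 59°C)
Since every base adds ≥2°C, Tm only increases with n, so the threshold is first crossed at n = 24.

n = 24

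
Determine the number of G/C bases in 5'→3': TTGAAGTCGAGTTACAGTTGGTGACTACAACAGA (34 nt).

Base counts: T=9, A=11, G=9, C=5
G+C = 9 + 5 = 14

14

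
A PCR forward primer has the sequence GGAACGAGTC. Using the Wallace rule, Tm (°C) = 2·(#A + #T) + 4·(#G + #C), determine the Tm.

Scanning the sequence gives T=1, C=2, A=3, G=4.
A+T = 4, G+C = 6
Tm = 2(4) + 4(6) = 8 + 24 = 32°C

32°C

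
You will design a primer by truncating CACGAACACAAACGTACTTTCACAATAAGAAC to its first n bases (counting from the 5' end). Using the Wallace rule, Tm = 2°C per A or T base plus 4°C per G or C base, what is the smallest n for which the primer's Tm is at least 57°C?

First 20 bases: CACGAACACAAACGTACTTT → Tm = 56°C (< 57°C)
First 21 bases: CACGAACACAAACGTACTTTC → Tm = 60°C (≥ 57°C)
Since every base adds ≥2°C, Tm only increases with n, so the threshold is first crossed at n = 21.

n = 21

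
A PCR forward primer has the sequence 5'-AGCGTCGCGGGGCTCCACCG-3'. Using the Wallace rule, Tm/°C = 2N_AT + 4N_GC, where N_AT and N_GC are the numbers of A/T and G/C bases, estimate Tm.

72°C

Scanning the sequence gives T=2, A=2, G=8, C=8.
AT pairs contribute 4, GC pairs contribute 16.
Tm = 2(4) + 4(16) = 8 + 64 = 72°C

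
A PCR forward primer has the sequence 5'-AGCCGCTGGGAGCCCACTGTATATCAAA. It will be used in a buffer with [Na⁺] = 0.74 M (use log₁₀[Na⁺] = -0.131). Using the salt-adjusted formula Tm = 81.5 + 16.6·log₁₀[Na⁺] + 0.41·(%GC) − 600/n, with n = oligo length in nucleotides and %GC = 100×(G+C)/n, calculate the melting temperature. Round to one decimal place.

79.9°C

Length n = 28. C=8, G=7, T=5, A=8
G+C = 15, so %GC = 15/28 × 100 = 53.571%
Salt term: 16.6 × (-0.131) = -2.175
GC term: 0.41 × 53.571 = 21.964; length term: −600/28 = −21.429
Tm = 81.5 + (-2.175) + 21.964 − 21.429 = 79.86 → 79.9°C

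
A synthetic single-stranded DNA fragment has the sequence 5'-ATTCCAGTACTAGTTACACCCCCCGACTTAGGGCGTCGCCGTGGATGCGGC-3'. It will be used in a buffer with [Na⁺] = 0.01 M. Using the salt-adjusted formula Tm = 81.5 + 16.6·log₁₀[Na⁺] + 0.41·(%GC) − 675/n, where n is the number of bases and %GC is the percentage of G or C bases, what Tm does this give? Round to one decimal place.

60.0°C

Length n = 51. Counting bases: T=11, A=9, G=14, C=17
G+C = 31, so %GC = 31/51 × 100 = 60.784%
Salt term: 16.6 × (-2) = -33.2
GC term: 0.41 × 60.784 = 24.921; length term: −675/51 = −13.235
Tm = 81.5 + (-33.2) + 24.921 − 13.235 = 59.986 → 60.0°C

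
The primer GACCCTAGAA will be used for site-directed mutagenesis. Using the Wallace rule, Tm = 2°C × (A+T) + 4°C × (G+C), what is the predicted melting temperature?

30°C

Scanning the sequence gives C=3, A=4, G=2, T=1.
AT pairs contribute 5, GC pairs contribute 5.
Tm = 2(5) + 4(5) = 10 + 20 = 30°C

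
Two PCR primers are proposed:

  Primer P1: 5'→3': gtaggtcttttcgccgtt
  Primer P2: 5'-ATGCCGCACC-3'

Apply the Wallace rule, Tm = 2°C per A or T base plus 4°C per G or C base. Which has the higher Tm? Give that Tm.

Primer P1, 54°C

Primer P1: A+T=9, G+C=9 → Tm = 2(9)+4(9) = 54°C
Primer P2: A+T=3, G+C=7 → Tm = 2(3)+4(7) = 34°C
54°C vs 34°C → primer P1 is higher.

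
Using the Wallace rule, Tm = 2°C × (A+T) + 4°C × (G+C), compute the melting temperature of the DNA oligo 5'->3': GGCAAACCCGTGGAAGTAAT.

Base counts: G=6, T=3, C=4, A=7
So N_AT = 10 and N_GC = 10.
Tm = 2×10 + 4×10 = 60°C

60°C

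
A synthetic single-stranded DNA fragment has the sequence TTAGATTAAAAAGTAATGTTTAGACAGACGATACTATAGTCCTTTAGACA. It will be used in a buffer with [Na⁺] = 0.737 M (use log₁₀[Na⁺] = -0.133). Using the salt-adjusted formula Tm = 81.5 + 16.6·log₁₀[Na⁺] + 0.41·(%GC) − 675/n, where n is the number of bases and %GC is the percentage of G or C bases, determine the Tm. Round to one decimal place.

77.3°C

Length n = 50. Counting bases: T=16, A=20, G=8, C=6
G+C = 14, so %GC = 14/50 × 100 = 28%
Salt term: 16.6 × (-0.133) = -2.208
GC term: 0.41 × 28 = 11.48; length term: −675/50 = −13.5
Tm = 81.5 + (-2.208) + 11.48 − 13.5 = 77.272 → 77.3°C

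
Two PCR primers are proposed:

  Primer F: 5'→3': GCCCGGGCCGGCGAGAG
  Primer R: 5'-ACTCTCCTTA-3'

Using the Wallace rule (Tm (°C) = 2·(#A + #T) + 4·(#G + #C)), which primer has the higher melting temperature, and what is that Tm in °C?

Primer F, 64°C

Primer F: A+T=2, G+C=15 → Tm = 2(2)+4(15) = 64°C
Primer R: A+T=6, G+C=4 → Tm = 2(6)+4(4) = 28°C
64°C vs 28°C → primer F is higher.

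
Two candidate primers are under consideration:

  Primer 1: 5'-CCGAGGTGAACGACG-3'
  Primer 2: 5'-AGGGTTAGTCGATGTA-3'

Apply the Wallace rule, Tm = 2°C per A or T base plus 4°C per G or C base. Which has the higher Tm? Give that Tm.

Primer 1: A+T=5, G+C=10 → Tm = 2(5)+4(10) = 50°C
Primer 2: A+T=9, G+C=7 → Tm = 2(9)+4(7) = 46°C
50°C vs 46°C → primer 1 is higher.

Primer 1, 50°C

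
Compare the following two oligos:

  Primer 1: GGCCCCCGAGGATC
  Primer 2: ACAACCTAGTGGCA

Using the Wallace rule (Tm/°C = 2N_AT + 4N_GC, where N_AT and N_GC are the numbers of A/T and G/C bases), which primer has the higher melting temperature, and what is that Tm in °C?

Primer 1, 50°C

Primer 1: A+T=3, G+C=11 → Tm = 2(3)+4(11) = 50°C
Primer 2: A+T=7, G+C=7 → Tm = 2(7)+4(7) = 42°C
50°C vs 42°C → primer 1 is higher.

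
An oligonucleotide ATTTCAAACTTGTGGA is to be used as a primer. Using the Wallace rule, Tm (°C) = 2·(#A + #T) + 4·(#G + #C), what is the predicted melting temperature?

Scanning the sequence gives G=3, T=6, A=5, C=2.
So N_AT = 11 and N_GC = 5.
Tm = 2×11 + 4×5 = 42°C

42°C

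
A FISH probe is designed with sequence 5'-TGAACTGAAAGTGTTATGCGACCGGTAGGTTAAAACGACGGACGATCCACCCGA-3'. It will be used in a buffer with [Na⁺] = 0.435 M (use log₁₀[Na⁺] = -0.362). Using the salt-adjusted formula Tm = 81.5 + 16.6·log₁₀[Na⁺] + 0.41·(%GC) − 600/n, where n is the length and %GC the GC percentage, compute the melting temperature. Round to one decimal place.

84.9°C

Length n = 54. Base counts: T=10, C=12, A=17, G=15
G+C = 27, so %GC = 27/54 × 100 = 50%
Salt term: 16.6 × (-0.362) = -6.009
GC term: 0.41 × 50 = 20.5; length term: −600/54 = −11.111
Tm = 81.5 + (-6.009) + 20.5 − 11.111 = 84.88 → 84.9°C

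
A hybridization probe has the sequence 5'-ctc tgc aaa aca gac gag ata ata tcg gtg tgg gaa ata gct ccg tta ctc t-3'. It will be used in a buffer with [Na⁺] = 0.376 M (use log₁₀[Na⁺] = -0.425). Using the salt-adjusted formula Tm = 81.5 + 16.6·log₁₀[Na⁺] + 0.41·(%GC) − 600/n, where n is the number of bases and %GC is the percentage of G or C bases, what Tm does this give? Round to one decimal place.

Length n = 52. Base counts: A=16, C=11, T=13, G=12
G+C = 23, so %GC = 23/52 × 100 = 44.231%
Salt term: 16.6 × (-0.425) = -7.055
GC term: 0.41 × 44.231 = 18.135; length term: −600/52 = −11.538
Tm = 81.5 + (-7.055) + 18.135 − 11.538 = 81.042 → 81.0°C

81.0°C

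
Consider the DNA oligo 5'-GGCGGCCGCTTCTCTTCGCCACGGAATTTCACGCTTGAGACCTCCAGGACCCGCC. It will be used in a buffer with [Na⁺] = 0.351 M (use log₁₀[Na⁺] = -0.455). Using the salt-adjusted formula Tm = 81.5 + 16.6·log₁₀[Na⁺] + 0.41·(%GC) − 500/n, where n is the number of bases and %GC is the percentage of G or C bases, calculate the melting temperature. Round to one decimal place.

91.7°C

Length n = 55. A=8, C=22, G=14, T=11
G+C = 36, so %GC = 36/55 × 100 = 65.455%
Salt term: 16.6 × (-0.455) = -7.553
GC term: 0.41 × 65.455 = 26.837; length term: −500/55 = −9.091
Tm = 81.5 + (-7.553) + 26.837 − 9.091 = 91.693 → 91.7°C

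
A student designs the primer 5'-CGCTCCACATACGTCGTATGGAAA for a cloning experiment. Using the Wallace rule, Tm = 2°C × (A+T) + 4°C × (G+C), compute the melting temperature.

72°C

A=7, C=7, T=5, G=5
So N_AT = 12 and N_GC = 12.
Tm = 2(12) + 4(12) = 24 + 48 = 72°C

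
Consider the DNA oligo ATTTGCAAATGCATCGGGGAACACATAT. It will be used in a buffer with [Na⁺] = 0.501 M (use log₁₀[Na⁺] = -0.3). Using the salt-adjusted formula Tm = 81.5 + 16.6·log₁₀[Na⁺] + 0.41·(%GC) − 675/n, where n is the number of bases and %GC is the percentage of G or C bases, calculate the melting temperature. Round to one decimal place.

Length n = 28. Counting bases: T=7, G=6, A=10, C=5
G+C = 11, so %GC = 11/28 × 100 = 39.286%
Salt term: 16.6 × (-0.3) = -4.98
GC term: 0.41 × 39.286 = 16.107; length term: −675/28 = −24.107
Tm = 81.5 + (-4.98) + 16.107 − 24.107 = 68.52 → 68.5°C

68.5°C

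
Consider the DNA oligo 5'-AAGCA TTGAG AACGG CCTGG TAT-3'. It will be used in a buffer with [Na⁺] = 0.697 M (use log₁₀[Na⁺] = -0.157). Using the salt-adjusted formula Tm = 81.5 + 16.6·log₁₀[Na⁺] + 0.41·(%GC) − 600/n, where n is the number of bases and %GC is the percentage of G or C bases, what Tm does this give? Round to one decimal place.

Length n = 23. Scanning the sequence gives T=5, A=7, G=7, C=4.
G+C = 11, so %GC = 11/23 × 100 = 47.826%
Salt term: 16.6 × (-0.157) = -2.606
GC term: 0.41 × 47.826 = 19.609; length term: −600/23 = −26.087
Tm = 81.5 + (-2.606) + 19.609 − 26.087 = 72.416 → 72.4°C

72.4°C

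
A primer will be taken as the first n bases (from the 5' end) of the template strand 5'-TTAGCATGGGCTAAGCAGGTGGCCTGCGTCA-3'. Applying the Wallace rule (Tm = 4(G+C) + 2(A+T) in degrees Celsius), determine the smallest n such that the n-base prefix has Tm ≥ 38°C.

n = 13

First 12 bases: TTAGCATGGGCT → Tm = 36°C (< 38°C)
First 13 bases: TTAGCATGGGCTA → Tm = 38°C (≥ 38°C)
Since every base adds ≥2°C, Tm only increases with n, so the threshold is first crossed at n = 13.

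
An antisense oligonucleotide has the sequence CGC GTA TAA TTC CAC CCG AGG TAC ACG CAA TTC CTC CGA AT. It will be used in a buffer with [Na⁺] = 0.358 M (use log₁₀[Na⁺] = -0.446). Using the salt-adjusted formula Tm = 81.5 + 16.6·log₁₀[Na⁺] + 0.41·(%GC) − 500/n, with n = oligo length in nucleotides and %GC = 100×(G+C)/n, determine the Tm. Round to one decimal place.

82.9°C

Length n = 41. G=7, C=14, A=11, T=9
G+C = 21, so %GC = 21/41 × 100 = 51.22%
Salt term: 16.6 × (-0.446) = -7.404
GC term: 0.41 × 51.22 = 21; length term: −500/41 = −12.195
Tm = 81.5 + (-7.404) + 21 − 12.195 = 82.901 → 82.9°C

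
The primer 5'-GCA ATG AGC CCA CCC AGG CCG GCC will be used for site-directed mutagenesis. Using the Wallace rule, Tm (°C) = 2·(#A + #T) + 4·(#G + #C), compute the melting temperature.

T=1, G=7, A=5, C=11
A+T = 6, G+C = 18
Tm = 2(6) + 4(18) = 12 + 72 = 84°C

84°C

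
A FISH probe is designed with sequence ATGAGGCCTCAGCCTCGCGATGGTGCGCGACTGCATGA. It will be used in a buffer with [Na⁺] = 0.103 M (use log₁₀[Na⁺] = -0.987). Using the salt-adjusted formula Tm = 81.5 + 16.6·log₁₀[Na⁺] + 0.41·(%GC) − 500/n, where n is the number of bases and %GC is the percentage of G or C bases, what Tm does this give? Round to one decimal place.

77.9°C

Length n = 38. Base counts: G=13, A=7, C=11, T=7
G+C = 24, so %GC = 24/38 × 100 = 63.158%
Salt term: 16.6 × (-0.987) = -16.384
GC term: 0.41 × 63.158 = 25.895; length term: −500/38 = −13.158
Tm = 81.5 + (-16.384) + 25.895 − 13.158 = 77.853 → 77.9°C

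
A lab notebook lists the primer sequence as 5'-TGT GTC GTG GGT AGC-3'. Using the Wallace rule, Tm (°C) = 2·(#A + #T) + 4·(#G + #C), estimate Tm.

T=5, G=7, C=2, A=1
So N_AT = 6 and N_GC = 9.
Tm = 2(6) + 4(9) = 12 + 36 = 48°C

48°C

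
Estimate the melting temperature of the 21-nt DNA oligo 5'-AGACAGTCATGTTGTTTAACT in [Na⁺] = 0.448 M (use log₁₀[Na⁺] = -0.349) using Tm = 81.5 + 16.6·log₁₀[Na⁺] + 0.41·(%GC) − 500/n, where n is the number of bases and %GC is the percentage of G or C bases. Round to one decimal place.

Length n = 21. Scanning the sequence gives A=6, C=3, T=8, G=4.
G+C = 7, so %GC = 7/21 × 100 = 33.333%
Salt term: 16.6 × (-0.349) = -5.793
GC term: 0.41 × 33.333 = 13.667; length term: −500/21 = −23.81
Tm = 81.5 + (-5.793) + 13.667 − 23.81 = 65.564 → 65.6°C

65.6°C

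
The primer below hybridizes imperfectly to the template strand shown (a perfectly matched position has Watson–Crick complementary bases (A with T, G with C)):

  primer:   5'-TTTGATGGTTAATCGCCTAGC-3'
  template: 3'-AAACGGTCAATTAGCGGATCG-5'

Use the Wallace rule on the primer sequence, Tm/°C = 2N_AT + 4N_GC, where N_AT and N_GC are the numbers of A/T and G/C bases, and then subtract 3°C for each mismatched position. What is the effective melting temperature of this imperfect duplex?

51°C

Primer base counts: A=4, T=8, G=5, C=4 → A+T=12, G+C=9
Perfect-match Tm = 2(12) + 4(9) = 24 + 36 = 60°C
Mismatches (positions where the bases are not complementary): 3 (at positions 5, 6, 7)
Effective Tm = 60 − 3×3 = 60 − 9 = 51°C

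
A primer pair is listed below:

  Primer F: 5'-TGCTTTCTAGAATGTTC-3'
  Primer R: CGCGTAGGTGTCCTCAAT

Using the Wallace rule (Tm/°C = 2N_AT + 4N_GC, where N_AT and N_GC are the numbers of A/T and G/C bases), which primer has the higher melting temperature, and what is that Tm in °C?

Primer R, 56°C

Primer F: A+T=11, G+C=6 → Tm = 2(11)+4(6) = 46°C
Primer R: A+T=8, G+C=10 → Tm = 2(8)+4(10) = 56°C
46°C vs 56°C → primer R is higher.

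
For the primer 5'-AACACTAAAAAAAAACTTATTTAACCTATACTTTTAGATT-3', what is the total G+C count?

Base counts: G=1, A=19, C=6, T=14
Total G or C: 1 + 6 = 7

7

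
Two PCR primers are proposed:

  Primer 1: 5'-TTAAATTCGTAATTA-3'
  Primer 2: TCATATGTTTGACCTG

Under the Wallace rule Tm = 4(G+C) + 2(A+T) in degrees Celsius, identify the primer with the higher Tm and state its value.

Primer 1: A+T=13, G+C=2 → Tm = 2(13)+4(2) = 34°C
Primer 2: A+T=10, G+C=6 → Tm = 2(10)+4(6) = 44°C
34°C vs 44°C → primer 2 is higher.

Primer 2, 44°C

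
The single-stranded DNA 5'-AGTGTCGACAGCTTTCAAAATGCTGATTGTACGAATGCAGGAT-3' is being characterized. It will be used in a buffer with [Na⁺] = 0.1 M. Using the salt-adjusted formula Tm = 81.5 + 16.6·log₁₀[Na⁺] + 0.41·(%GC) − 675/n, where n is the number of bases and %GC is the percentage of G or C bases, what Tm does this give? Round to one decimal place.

Length n = 43. A=13, G=11, C=7, T=12
G+C = 18, so %GC = 18/43 × 100 = 41.86%
Salt term: 16.6 × (-1) = -16.6
GC term: 0.41 × 41.86 = 17.163; length term: −675/43 = −15.698
Tm = 81.5 + (-16.6) + 17.163 − 15.698 = 66.365 → 66.4°C

66.4°C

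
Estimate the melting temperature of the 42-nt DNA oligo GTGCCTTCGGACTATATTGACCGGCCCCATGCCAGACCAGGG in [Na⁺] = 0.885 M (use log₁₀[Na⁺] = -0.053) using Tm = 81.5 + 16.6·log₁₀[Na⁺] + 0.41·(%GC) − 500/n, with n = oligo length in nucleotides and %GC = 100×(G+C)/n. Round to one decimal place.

94.1°C

Length n = 42. C=14, G=12, A=8, T=8
G+C = 26, so %GC = 26/42 × 100 = 61.905%
Salt term: 16.6 × (-0.053) = -0.88
GC term: 0.41 × 61.905 = 25.381; length term: −500/42 = −11.905
Tm = 81.5 + (-0.88) + 25.381 − 11.905 = 94.096 → 94.1°C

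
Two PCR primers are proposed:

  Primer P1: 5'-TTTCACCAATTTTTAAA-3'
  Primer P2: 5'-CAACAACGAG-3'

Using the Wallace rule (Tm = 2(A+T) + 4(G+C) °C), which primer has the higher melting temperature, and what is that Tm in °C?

Primer P1: A+T=14, G+C=3 → Tm = 2(14)+4(3) = 40°C
Primer P2: A+T=5, G+C=5 → Tm = 2(5)+4(5) = 30°C
40°C vs 30°C → primer P1 is higher.

Primer P1, 40°C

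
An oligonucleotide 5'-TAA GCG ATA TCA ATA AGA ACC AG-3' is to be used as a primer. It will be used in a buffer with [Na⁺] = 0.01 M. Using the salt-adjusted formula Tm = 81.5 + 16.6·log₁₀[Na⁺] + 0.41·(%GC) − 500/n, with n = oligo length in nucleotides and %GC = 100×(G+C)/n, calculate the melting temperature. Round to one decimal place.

40.8°C

Length n = 23. T=4, G=4, C=4, A=11
G+C = 8, so %GC = 8/23 × 100 = 34.783%
Salt term: 16.6 × (-2) = -33.2
GC term: 0.41 × 34.783 = 14.261; length term: −500/23 = −21.739
Tm = 81.5 + (-33.2) + 14.261 − 21.739 = 40.822 → 40.8°C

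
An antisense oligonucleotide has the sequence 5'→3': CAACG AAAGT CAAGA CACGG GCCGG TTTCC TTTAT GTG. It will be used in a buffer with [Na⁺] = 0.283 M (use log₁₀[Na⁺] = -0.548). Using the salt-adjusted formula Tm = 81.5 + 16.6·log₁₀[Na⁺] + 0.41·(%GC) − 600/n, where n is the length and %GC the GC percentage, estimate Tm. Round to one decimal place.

77.1°C

Length n = 38. T=9, G=10, A=10, C=9
G+C = 19, so %GC = 19/38 × 100 = 50%
Salt term: 16.6 × (-0.548) = -9.097
GC term: 0.41 × 50 = 20.5; length term: −600/38 = −15.789
Tm = 81.5 + (-9.097) + 20.5 − 15.789 = 77.114 → 77.1°C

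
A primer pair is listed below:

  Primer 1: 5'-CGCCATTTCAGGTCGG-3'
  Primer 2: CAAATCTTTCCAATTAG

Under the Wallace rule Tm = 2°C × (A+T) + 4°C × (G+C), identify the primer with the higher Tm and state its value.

Primer 1, 52°C

Primer 1: A+T=6, G+C=10 → Tm = 2(6)+4(10) = 52°C
Primer 2: A+T=12, G+C=5 → Tm = 2(12)+4(5) = 44°C
52°C vs 44°C → primer 1 is higher.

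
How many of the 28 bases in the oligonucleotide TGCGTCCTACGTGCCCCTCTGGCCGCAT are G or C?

Base counts: A=2, G=7, T=7, C=12
G+C = 7 + 12 = 19

19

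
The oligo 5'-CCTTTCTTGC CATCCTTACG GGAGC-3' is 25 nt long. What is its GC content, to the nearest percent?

Counting bases: C=9, G=5, T=8, A=3
G+C = 5 + 9 = 14 out of 25 bases
%GC = 14/25 × 100 = 56% ≈ 56%

56%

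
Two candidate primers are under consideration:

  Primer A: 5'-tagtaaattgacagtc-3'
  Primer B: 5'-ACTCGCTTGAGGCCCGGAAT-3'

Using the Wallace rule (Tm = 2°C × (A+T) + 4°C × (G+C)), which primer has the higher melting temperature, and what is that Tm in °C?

Primer A: A+T=11, G+C=5 → Tm = 2(11)+4(5) = 42°C
Primer B: A+T=8, G+C=12 → Tm = 2(8)+4(12) = 64°C
42°C vs 64°C → primer B is higher.

Primer B, 64°C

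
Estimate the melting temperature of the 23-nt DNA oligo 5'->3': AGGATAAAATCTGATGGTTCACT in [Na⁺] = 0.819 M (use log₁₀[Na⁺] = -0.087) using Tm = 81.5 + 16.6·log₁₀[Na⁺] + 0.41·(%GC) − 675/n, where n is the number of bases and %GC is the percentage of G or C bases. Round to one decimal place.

65.0°C

Length n = 23. Scanning the sequence gives G=5, A=8, T=7, C=3.
G+C = 8, so %GC = 8/23 × 100 = 34.783%
Salt term: 16.6 × (-0.087) = -1.444
GC term: 0.41 × 34.783 = 14.261; length term: −675/23 = −29.348
Tm = 81.5 + (-1.444) + 14.261 − 29.348 = 64.969 → 65.0°C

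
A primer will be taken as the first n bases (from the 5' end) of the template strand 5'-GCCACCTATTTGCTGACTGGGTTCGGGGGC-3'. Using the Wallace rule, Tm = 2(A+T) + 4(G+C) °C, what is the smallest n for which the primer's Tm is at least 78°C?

First 24 bases: GCCACCTATTTGCTGACTGGGTTC → Tm = 74°C (< 78°C)
First 25 bases: GCCACCTATTTGCTGACTGGGTTCG → Tm = 78°C (≥ 78°C)
Each additional base adds 2°C (A/T) or 4°C (G/C), so Tm is non-decreasing in n; n = 25 is the first length to reach 78°C.

n = 25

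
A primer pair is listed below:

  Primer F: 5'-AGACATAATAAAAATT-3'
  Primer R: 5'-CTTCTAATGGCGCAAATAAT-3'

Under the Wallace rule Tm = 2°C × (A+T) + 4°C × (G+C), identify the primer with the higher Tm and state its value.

Primer F: A+T=14, G+C=2 → Tm = 2(14)+4(2) = 36°C
Primer R: A+T=13, G+C=7 → Tm = 2(13)+4(7) = 54°C
36°C vs 54°C → primer R is higher.

Primer R, 54°C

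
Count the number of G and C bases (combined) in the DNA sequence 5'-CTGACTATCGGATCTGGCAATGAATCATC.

Counting bases: C=7, A=8, G=6, T=8
G+C = 6 + 7 = 13

13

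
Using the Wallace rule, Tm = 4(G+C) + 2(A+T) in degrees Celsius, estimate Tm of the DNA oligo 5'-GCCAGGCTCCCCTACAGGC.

Base counts: A=3, G=5, T=2, C=9
A+T = 5, G+C = 14
Tm = 2×5 + 4×14 = 66°C

66°C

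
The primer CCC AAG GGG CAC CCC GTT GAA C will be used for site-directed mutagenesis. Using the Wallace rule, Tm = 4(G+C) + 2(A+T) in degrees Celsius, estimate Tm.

Counting bases: G=6, C=9, T=2, A=5
A+T = 7, G+C = 15
Tm = 2(7) + 4(15) = 14 + 60 = 74°C

74°C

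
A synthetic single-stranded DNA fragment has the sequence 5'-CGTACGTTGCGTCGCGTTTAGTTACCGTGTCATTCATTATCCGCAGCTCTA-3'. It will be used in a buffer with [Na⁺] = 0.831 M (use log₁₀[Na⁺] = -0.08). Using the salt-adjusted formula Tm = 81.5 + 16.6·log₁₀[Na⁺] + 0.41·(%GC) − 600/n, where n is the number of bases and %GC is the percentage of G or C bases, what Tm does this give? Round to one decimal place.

Length n = 51. Counting bases: C=14, G=11, A=8, T=18
G+C = 25, so %GC = 25/51 × 100 = 49.02%
Salt term: 16.6 × (-0.08) = -1.328
GC term: 0.41 × 49.02 = 20.098; length term: −600/51 = −11.765
Tm = 81.5 + (-1.328) + 20.098 − 11.765 = 88.505 → 88.5°C

88.5°C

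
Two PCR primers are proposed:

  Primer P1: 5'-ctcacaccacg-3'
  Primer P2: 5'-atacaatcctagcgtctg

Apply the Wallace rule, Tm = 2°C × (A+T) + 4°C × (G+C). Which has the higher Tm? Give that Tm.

Primer P1: A+T=4, G+C=7 → Tm = 2(4)+4(7) = 36°C
Primer P2: A+T=10, G+C=8 → Tm = 2(10)+4(8) = 52°C
36°C vs 52°C → primer P2 is higher.

Primer P2, 52°C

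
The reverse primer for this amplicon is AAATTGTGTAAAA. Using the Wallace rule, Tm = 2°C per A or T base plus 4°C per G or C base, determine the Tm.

30°C

Scanning the sequence gives T=4, C=0, A=7, G=2.
AT pairs contribute 11, GC pairs contribute 2.
Tm = 2×11 + 4×2 = 30°C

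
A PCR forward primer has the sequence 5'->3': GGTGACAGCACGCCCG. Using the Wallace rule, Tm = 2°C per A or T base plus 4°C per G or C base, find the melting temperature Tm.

Counting bases: C=6, T=1, G=6, A=3
AT pairs contribute 4, GC pairs contribute 12.
Tm = 4·12 + 2·4 = 48 + 8 = 56°C

56°C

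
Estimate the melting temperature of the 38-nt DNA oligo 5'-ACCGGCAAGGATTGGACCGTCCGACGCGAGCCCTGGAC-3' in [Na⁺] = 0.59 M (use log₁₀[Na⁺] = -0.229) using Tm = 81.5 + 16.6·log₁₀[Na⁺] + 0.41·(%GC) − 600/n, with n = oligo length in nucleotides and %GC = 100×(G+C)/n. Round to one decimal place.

Length n = 38. G=13, A=8, T=4, C=13
G+C = 26, so %GC = 26/38 × 100 = 68.421%
Salt term: 16.6 × (-0.229) = -3.801
GC term: 0.41 × 68.421 = 28.053; length term: −600/38 = −15.789
Tm = 81.5 + (-3.801) + 28.053 − 15.789 = 89.963 → 90.0°C

90.0°C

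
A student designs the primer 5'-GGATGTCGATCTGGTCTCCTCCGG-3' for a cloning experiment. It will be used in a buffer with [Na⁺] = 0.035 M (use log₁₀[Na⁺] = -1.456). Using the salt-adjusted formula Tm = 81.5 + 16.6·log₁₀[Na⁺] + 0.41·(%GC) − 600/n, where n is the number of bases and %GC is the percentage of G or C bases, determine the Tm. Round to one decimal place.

Length n = 24. A=2, T=7, C=7, G=8
G+C = 15, so %GC = 15/24 × 100 = 62.5%
Salt term: 16.6 × (-1.456) = -24.17
GC term: 0.41 × 62.5 = 25.625; length term: −600/24 = −25
Tm = 81.5 + (-24.17) + 25.625 − 25 = 57.955 → 58.0°C

58.0°C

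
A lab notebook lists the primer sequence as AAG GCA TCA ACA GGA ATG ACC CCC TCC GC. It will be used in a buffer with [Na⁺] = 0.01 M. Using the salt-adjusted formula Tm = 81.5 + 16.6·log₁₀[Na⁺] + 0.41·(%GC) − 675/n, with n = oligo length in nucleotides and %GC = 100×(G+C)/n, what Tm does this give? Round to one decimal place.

49.1°C

Length n = 29. G=6, T=3, C=11, A=9
G+C = 17, so %GC = 17/29 × 100 = 58.621%
Salt term: 16.6 × (-2) = -33.2
GC term: 0.41 × 58.621 = 24.035; length term: −675/29 = −23.276
Tm = 81.5 + (-33.2) + 24.035 − 23.276 = 49.059 → 49.1°C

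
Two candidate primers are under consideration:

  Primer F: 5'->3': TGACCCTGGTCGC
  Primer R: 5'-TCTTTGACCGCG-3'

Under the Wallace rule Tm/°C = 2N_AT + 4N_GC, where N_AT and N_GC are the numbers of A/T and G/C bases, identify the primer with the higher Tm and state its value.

Primer F, 44°C

Primer F: A+T=4, G+C=9 → Tm = 2(4)+4(9) = 44°C
Primer R: A+T=5, G+C=7 → Tm = 2(5)+4(7) = 38°C
44°C vs 38°C → primer F is higher.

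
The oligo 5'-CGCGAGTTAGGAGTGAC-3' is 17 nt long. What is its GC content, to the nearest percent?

Base counts: C=3, G=7, T=3, A=4
G+C = 7 + 3 = 10 out of 17 bases
%GC = 10/17 × 100 = 58.82% ≈ 59%

59%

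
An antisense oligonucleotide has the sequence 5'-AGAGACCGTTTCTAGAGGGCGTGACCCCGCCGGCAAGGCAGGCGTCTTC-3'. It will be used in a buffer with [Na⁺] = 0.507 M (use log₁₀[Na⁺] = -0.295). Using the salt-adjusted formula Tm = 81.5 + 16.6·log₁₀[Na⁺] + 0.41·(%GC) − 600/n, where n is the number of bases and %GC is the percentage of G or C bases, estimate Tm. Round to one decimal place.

Length n = 49. Scanning the sequence gives G=17, T=8, C=15, A=9.
G+C = 32, so %GC = 32/49 × 100 = 65.306%
Salt term: 16.6 × (-0.295) = -4.897
GC term: 0.41 × 65.306 = 26.775; length term: −600/49 = −12.245
Tm = 81.5 + (-4.897) + 26.775 − 12.245 = 91.133 → 91.1°C

91.1°C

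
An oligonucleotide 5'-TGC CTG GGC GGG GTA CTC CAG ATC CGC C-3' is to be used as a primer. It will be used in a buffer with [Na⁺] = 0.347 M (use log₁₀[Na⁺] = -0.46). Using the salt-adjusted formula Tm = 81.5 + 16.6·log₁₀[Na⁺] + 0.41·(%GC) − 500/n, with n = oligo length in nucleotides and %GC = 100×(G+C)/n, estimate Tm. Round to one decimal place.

Length n = 28. Counting bases: A=3, G=10, C=10, T=5
G+C = 20, so %GC = 20/28 × 100 = 71.429%
Salt term: 16.6 × (-0.46) = -7.636
GC term: 0.41 × 71.429 = 29.286; length term: −500/28 = −17.857
Tm = 81.5 + (-7.636) + 29.286 − 17.857 = 85.293 → 85.3°C

85.3°C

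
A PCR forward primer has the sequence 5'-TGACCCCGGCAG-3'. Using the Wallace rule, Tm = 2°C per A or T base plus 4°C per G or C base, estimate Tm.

A=2, C=5, T=1, G=4
A+T = 3, G+C = 9
Tm = 4·9 + 2·3 = 36 + 6 = 42°C

42°C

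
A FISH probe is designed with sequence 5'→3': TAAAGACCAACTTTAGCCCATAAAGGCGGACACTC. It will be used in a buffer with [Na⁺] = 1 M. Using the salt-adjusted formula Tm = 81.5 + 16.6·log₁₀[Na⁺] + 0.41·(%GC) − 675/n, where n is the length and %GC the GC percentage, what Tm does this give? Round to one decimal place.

Length n = 35. A=13, G=6, C=10, T=6
G+C = 16, so %GC = 16/35 × 100 = 45.714%
Salt term: 16.6 × (0) = 0
GC term: 0.41 × 45.714 = 18.743; length term: −675/35 = −19.286
Tm = 81.5 + (0) + 18.743 − 19.286 = 80.957 → 81.0°C

81.0°C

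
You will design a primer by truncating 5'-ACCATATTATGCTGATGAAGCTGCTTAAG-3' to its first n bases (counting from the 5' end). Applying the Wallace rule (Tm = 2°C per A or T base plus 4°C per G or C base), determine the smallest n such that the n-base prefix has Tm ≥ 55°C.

n = 21

First 20 bases: ACCATATTATGCTGATGAAG → Tm = 54°C (< 55°C)
First 21 bases: ACCATATTATGCTGATGAAGC → Tm = 58°C (≥ 55°C)
Since every base adds ≥2°C, Tm only increases with n, so the threshold is first crossed at n = 21.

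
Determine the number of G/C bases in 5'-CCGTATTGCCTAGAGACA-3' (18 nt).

Counting bases: G=4, A=5, T=4, C=5
G+C = 4 + 5 = 9

9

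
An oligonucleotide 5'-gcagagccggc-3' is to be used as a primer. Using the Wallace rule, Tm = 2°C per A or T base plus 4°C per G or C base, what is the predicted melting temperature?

Base counts: A=2, G=5, C=4, T=0
So N_AT = 2 and N_GC = 9.
Tm = 4·9 + 2·2 = 36 + 4 = 40°C

40°C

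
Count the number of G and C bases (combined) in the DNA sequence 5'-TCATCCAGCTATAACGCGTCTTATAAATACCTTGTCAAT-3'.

Scanning the sequence gives C=10, G=4, A=12, T=13.
G+C = 4 + 10 = 14

14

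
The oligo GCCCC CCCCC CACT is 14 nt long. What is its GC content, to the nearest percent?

Counting bases: G=1, T=1, A=1, C=11
G+C = 1 + 11 = 12 out of 14 bases
%GC = 12/14 × 100 = 85.71% ≈ 86%

86%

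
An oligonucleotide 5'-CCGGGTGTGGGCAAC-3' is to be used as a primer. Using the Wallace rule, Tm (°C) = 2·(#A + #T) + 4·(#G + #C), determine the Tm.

52°C

Base counts: A=2, T=2, G=7, C=4
AT pairs contribute 4, GC pairs contribute 11.
Tm = 4·11 + 2·4 = 44 + 8 = 52°C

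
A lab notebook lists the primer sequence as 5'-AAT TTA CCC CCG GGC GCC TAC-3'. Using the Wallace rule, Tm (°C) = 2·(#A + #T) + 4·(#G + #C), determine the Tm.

68°C

C=9, T=4, A=4, G=4
AT pairs contribute 8, GC pairs contribute 13.
Tm = 2(8) + 4(13) = 16 + 52 = 68°C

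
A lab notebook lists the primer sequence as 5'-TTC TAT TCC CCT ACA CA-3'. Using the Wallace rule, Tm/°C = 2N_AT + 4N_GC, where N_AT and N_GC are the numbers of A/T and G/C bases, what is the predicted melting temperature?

48°C

A=4, C=7, T=6, G=0
So N_AT = 10 and N_GC = 7.
Tm = 2(10) + 4(7) = 20 + 28 = 48°C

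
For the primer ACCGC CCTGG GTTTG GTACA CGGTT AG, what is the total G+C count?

16

Counting bases: C=7, G=9, T=7, A=4
Total G or C: 9 + 7 = 16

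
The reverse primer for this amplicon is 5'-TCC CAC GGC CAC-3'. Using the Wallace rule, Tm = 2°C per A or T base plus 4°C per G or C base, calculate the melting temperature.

42°C

Scanning the sequence gives C=7, G=2, T=1, A=2.
A+T = 3, G+C = 9
Tm = 2×3 + 4×9 = 42°C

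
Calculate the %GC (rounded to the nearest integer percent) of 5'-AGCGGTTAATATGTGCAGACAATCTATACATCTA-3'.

35%

Counting bases: T=10, A=12, C=6, G=6
G+C = 6 + 6 = 12 out of 34 bases
%GC = 12/34 × 100 = 35.29% ≈ 35%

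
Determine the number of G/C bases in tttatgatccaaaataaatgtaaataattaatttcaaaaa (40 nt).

5

Scanning the sequence gives G=2, T=14, A=21, C=3.
G+C = 2 + 3 = 5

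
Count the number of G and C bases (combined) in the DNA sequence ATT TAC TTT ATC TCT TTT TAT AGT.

Counting bases: T=15, A=5, C=3, G=1
Total G or C: 1 + 3 = 4

4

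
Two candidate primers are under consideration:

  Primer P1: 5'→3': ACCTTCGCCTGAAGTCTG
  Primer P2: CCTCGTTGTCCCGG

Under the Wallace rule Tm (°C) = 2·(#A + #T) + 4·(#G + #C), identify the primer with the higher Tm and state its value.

Primer P1: A+T=8, G+C=10 → Tm = 2(8)+4(10) = 56°C
Primer P2: A+T=4, G+C=10 → Tm = 2(4)+4(10) = 48°C
56°C vs 48°C → primer P1 is higher.

Primer P1, 56°C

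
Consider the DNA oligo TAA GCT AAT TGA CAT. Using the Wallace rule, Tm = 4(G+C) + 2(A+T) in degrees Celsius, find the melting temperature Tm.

38°C

Scanning the sequence gives A=6, G=2, T=5, C=2.
So N_AT = 11 and N_GC = 4.
Tm = 2(11) + 4(4) = 22 + 16 = 38°C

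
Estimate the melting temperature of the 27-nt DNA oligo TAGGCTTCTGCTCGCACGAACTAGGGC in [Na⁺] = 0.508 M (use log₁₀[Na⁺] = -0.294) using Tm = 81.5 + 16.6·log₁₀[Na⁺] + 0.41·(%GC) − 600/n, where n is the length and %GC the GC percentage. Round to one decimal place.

78.7°C

Length n = 27. A=5, T=6, C=8, G=8
G+C = 16, so %GC = 16/27 × 100 = 59.259%
Salt term: 16.6 × (-0.294) = -4.88
GC term: 0.41 × 59.259 = 24.296; length term: −600/27 = −22.222
Tm = 81.5 + (-4.88) + 24.296 − 22.222 = 78.694 → 78.7°C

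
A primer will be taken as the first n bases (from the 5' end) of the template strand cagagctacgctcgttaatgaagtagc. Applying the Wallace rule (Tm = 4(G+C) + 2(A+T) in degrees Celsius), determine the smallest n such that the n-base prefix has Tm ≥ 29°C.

First 9 bases: CAGAGCTAC → Tm = 28°C (< 29°C)
First 10 bases: CAGAGCTACG → Tm = 32°C (≥ 29°C)
Since every base adds ≥2°C, Tm only increases with n, so the threshold is first crossed at n = 10.

n = 10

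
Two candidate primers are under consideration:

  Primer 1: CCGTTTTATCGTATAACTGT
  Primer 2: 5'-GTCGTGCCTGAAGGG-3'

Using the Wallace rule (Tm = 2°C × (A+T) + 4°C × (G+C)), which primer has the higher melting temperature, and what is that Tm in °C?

Primer 1, 54°C

Primer 1: A+T=13, G+C=7 → Tm = 2(13)+4(7) = 54°C
Primer 2: A+T=5, G+C=10 → Tm = 2(5)+4(10) = 50°C
54°C vs 50°C → primer 1 is higher.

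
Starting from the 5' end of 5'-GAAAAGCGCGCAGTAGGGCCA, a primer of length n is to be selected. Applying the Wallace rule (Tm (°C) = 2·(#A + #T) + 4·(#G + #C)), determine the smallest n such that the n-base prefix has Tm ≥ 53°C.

n = 17

First 16 bases: GAAAAGCGCGCAGTAG → Tm = 50°C (< 53°C)
First 17 bases: GAAAAGCGCGCAGTAGG → Tm = 54°C (≥ 53°C)
Each additional base adds 2°C (A/T) or 4°C (G/C), so Tm is non-decreasing in n; n = 17 is the first length to reach 53°C.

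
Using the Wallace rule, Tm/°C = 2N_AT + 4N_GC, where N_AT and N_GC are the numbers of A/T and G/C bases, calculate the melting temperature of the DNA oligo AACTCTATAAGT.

30°C

T=4, C=2, A=5, G=1
A+T = 9, G+C = 3
Tm = 2×9 + 4×3 = 30°C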